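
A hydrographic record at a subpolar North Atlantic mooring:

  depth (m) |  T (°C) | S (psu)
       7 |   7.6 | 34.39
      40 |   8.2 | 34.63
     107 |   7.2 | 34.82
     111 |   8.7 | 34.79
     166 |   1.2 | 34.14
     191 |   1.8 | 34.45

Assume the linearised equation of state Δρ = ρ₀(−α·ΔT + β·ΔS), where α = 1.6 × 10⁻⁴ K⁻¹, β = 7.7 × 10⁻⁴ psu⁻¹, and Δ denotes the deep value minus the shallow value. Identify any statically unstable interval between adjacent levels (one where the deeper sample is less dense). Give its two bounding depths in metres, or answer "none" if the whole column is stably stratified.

Evaluate Δρ/ρ₀ = −αΔT + βΔS across each adjacent pair:
  7–40 m: −αΔT+βΔS = −(1.6 × 10⁻⁴)(+0.6)+(7.7 × 10⁻⁴)(+0.24) = 8.9 × 10⁻⁵ → stable
  40–107 m: −αΔT+βΔS = −(1.6 × 10⁻⁴)(-1.0)+(7.7 × 10⁻⁴)(+0.19) = 3.1 × 10⁻⁴ → stable
  107–111 m: −αΔT+βΔS = −(1.6 × 10⁻⁴)(+1.5)+(7.7 × 10⁻⁴)(-0.03) = -2.6 × 10⁻⁴ → UNSTABLE
  111–166 m: −αΔT+βΔS = −(1.6 × 10⁻⁴)(-7.5)+(7.7 × 10⁻⁴)(-0.65) = 7.0 × 10⁻⁴ → stable
  166–191 m: −αΔT+βΔS = −(1.6 × 10⁻⁴)(+0.6)+(7.7 × 10⁻⁴)(+0.31) = 1.4 × 10⁻⁴ → stable
The 107–111 m interval has Δρ < 0: lighter water underlies denser water.

107–111 m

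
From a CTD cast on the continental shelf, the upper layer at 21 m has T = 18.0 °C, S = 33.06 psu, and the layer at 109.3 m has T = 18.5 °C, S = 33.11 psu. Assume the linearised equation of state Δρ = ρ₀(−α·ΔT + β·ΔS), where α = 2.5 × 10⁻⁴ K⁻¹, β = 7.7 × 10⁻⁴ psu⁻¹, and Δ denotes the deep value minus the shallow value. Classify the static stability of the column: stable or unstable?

unstable

ΔT = 18.5 − 18.0 = +0.5 K and ΔS = 33.11 − 33.06 = +0.05 psu (deep − shallow).
−αΔT = -1.25 × 10⁻⁴; βΔS = 3.85 × 10⁻⁵; sum Δρ/ρ₀ = -8.65 × 10⁻⁵.
Δρ/ρ₀ < 0, so Δρ < 0: deeper water is lighter → statically unstable; the column would overturn.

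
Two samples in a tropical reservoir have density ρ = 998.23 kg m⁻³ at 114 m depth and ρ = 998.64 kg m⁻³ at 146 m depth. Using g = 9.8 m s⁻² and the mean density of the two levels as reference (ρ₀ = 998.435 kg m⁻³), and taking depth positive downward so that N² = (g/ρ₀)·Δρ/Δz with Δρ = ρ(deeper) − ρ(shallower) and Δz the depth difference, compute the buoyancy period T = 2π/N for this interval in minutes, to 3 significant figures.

Δρ = 998.64 − 998.23 = 0.41 kg m⁻³ over Δz = 146 − 114 = 32 m.
N² = (9.8/998.435) × (0.41/32) = 1.2576 × 10⁻⁴ s⁻².
N = √(1.2576 × 10⁻⁴) = 0.011214 rad s⁻¹, so T = 2π/N = 560.30 s = 9.3383 min ≈ 9.34 min.
A positive N² confirms static stability across the interval.

9.34 min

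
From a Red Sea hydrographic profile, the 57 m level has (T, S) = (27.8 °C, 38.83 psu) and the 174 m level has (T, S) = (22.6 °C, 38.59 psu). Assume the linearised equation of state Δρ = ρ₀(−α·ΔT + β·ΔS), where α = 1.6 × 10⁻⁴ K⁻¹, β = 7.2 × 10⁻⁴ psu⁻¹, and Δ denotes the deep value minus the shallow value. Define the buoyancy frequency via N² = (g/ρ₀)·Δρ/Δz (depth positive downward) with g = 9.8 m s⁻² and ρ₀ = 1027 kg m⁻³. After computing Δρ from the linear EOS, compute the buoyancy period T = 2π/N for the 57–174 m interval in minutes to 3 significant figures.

ΔT = -5.2 K, ΔS = -0.24 psu (deep − shallow).
Δρ/ρ₀ = −αΔT + βΔS = 8.32 × 10⁻⁴ − 1.728 × 10⁻⁴ = 6.592 × 10⁻⁴, so Δρ ≈ 0.6770 kg m⁻³.
N² = (g/ρ₀)·Δρ/Δz = g·(Δρ/ρ₀)/Δz = 9.8 × 6.592 × 10⁻⁴ / 117 = 5.5215 × 10⁻⁵ s⁻².
N = √(5.5215 × 10⁻⁵) = 7.4307 × 10⁻³ rad s⁻¹ → T = 2π/N = 845.57 s = 14.093 min ≈ 14.1 min.

14.1 min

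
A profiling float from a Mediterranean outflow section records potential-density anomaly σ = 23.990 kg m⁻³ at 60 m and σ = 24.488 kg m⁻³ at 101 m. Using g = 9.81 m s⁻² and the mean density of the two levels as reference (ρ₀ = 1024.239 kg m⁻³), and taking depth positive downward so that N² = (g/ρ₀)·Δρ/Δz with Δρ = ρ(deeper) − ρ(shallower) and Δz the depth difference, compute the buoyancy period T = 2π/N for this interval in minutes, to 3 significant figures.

9.71 min

Δρ = 1024.488 − 1023.990 = 0.498 kg m⁻³ over Δz = 101 − 60 = 41 m.
N² = (9.81/1024.239) × (0.498/41) = 1.1634 × 10⁻⁴ s⁻².
N = √(1.1634 × 10⁻⁴) = 0.010786 rad s⁻¹, so T = 2π/N = 582.53 s = 9.7088 min ≈ 9.71 min.
Since Δρ > 0 the layer is stably stratified.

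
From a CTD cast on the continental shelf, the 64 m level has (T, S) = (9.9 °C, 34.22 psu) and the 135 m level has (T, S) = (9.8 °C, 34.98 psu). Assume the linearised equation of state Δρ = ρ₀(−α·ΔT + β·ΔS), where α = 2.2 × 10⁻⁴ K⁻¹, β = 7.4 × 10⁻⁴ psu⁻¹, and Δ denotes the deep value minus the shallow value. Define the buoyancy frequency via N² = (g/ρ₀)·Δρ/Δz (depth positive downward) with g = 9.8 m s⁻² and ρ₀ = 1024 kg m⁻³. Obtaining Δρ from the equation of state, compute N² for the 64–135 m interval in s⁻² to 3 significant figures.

ΔT = -0.1 K, ΔS = +0.76 psu (deep − shallow).
Δρ/ρ₀ = −αΔT + βΔS = 2.20 × 10⁻⁵ + 5.624 × 10⁻⁴ = 5.844 × 10⁻⁴, so Δρ ≈ 0.5984 kg m⁻³.
N² = (g/ρ₀)·Δρ/Δz = g·(Δρ/ρ₀)/Δz = 9.8 × 5.844 × 10⁻⁴ / 71 = 8.0664 × 10⁻⁵ s⁻² ≈ 8.07 × 10⁻⁵ s⁻².

8.07 × 10⁻⁵ s⁻²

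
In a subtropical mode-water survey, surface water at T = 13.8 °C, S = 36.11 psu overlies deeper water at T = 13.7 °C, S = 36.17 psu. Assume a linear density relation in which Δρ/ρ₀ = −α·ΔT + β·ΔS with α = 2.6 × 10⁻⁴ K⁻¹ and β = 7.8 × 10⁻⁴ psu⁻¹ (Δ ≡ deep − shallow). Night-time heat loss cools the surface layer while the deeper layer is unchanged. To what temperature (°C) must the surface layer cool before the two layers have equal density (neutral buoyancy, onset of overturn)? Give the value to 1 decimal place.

13.5 °C

Neutral buoyancy requires Δρ = 0, i.e. −α(T_deep − T_surf′) + β(S_deep − S_surf) = 0.
T_surf′ = T_deep − (β/α)·ΔS = 13.7 − (7.8 × 10⁻⁴/2.6 × 10⁻⁴)·(+0.06) = 13.520 °C.
Cooling required: 13.8 − (13.520) = 0.280 °C.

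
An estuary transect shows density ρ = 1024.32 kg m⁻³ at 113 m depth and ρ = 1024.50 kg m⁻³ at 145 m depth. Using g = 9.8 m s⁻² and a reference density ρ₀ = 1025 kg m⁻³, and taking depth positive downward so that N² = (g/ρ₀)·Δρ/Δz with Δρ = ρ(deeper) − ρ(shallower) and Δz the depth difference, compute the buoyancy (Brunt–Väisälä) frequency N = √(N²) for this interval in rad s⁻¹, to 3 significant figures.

7.33 × 10⁻³ rad s⁻¹

Δρ = 1024.50 − 1024.32 = 0.18 kg m⁻³ over Δz = 145 − 113 = 32 m.
N² = (9.8/1025) × (0.18/32) = 5.3780 × 10⁻⁵ s⁻².
N = √(5.3780 × 10⁻⁵) = 7.3335 × 10⁻³ rad s⁻¹ ≈ 7.33 × 10⁻³ rad s⁻¹.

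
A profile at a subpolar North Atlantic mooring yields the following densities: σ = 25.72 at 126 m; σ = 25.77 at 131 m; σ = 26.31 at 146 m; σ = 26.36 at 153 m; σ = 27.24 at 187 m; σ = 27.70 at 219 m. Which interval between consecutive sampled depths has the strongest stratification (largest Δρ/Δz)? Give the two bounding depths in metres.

Compute the density gradient over each adjacent pair:
  126–131 m: Δρ/Δz = 0.05/5 = 0.010 kg m⁻⁴
  131–146 m: Δρ/Δz = 0.54/15 = 0.036 kg m⁻⁴
  146–153 m: Δρ/Δz = 0.05/7 = 7.1 × 10⁻³ kg m⁻⁴
  153–187 m: Δρ/Δz = 0.88/34 = 0.026 kg m⁻⁴
  187–219 m: Δρ/Δz = 0.46/32 = 0.014 kg m⁻⁴
The largest gradient is in the 131–146 m interval — the pycnocline.

131–146 m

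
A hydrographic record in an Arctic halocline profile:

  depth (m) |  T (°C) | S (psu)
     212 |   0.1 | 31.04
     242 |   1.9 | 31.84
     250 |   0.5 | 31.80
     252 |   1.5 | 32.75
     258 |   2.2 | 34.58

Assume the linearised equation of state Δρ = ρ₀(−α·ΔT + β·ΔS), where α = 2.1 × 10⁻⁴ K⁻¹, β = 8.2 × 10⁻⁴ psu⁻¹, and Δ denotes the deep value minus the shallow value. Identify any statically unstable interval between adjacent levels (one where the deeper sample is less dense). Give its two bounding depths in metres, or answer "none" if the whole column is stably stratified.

Evaluate Δρ/ρ₀ = −αΔT + βΔS across each adjacent pair:
  212–242 m: −αΔT+βΔS = −(2.1 × 10⁻⁴)(+1.8)+(8.2 × 10⁻⁴)(+0.80) = 2.8 × 10⁻⁴ → stable
  242–250 m: −αΔT+βΔS = −(2.1 × 10⁻⁴)(-1.4)+(8.2 × 10⁻⁴)(-0.04) = 2.6 × 10⁻⁴ → stable
  250–252 m: −αΔT+βΔS = −(2.1 × 10⁻⁴)(+1.0)+(8.2 × 10⁻⁴)(+0.95) = 5.7 × 10⁻⁴ → stable
  252–258 m: −αΔT+βΔS = −(2.1 × 10⁻⁴)(+0.7)+(8.2 × 10⁻⁴)(+1.83) = 1.4 × 10⁻³ → stable
Every interval has Δρ > 0: the column is stably stratified throughout.

none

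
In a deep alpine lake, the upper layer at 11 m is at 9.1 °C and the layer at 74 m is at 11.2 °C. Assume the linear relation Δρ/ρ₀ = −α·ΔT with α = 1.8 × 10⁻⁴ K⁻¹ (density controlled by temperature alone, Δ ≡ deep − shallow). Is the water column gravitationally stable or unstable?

ΔT = 11.2 − 9.1 = +2.1 K, so Δρ/ρ₀ = −αΔT = -3.78 × 10⁻⁴.
Δρ/ρ₀ < 0, so Δρ < 0: deeper water is lighter → statically unstable; the column would overturn.

unstable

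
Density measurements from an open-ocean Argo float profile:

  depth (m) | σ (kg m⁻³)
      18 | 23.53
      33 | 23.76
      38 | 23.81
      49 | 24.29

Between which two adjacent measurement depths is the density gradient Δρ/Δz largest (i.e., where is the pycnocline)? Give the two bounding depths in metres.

Compute the density gradient over each adjacent pair:
  18–33 m: Δρ/Δz = 0.23/15 = 0.015 kg m⁻⁴
  33–38 m: Δρ/Δz = 0.05/5 = 0.010 kg m⁻⁴
  38–49 m: Δρ/Δz = 0.48/11 = 0.044 kg m⁻⁴
The largest gradient is in the 38–49 m interval — the pycnocline.

38–49 m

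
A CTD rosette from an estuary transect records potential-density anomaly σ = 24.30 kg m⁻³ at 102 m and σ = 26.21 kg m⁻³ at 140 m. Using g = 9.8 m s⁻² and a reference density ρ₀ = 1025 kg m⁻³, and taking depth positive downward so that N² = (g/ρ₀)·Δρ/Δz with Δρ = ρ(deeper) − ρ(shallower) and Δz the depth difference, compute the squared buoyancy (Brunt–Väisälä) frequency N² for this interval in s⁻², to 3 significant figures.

Δρ = 1026.21 − 1024.30 = 1.91 kg m⁻³ over Δz = 140 − 102 = 38 m.
N² = (9.8/1025) × (1.91/38) = 4.8056 × 10⁻⁴ s⁻² ≈ 4.81 × 10⁻⁴ s⁻².

4.81 × 10⁻⁴ s⁻²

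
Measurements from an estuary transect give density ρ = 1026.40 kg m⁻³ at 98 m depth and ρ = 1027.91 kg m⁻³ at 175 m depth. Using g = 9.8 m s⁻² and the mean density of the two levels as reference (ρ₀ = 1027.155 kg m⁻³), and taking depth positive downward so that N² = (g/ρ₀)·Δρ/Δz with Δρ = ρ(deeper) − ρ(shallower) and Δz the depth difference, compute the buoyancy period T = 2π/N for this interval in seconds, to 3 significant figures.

459 s

Δρ = 1027.91 − 1026.40 = 1.51 kg m⁻³ over Δz = 175 − 98 = 77 m.
N² = (9.8/1027.155) × (1.51/77) = 1.8710 × 10⁻⁴ s⁻².
N = √(1.8710 × 10⁻⁴) = 0.013678 rad s⁻¹, so T = 2π/N = 459.36 s ≈ 459 s.
Since Δρ > 0 the layer is stably stratified.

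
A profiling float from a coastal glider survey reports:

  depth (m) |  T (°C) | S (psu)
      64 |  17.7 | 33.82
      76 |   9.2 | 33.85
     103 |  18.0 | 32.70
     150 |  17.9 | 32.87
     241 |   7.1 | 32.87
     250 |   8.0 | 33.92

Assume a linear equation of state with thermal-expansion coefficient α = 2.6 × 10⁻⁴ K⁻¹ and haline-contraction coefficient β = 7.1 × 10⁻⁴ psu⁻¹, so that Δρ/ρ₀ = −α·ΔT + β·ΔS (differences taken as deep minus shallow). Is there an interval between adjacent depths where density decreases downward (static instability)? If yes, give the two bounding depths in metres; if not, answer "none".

Evaluate Δρ/ρ₀ = −αΔT + βΔS across each adjacent pair:
  64–76 m: −αΔT+βΔS = −(2.6 × 10⁻⁴)(-8.5)+(7.1 × 10⁻⁴)(+0.03) = 2.2 × 10⁻³ → stable
  76–103 m: −αΔT+βΔS = −(2.6 × 10⁻⁴)(+8.8)+(7.1 × 10⁻⁴)(-1.15) = -3.1 × 10⁻³ → UNSTABLE
  103–150 m: −αΔT+βΔS = −(2.6 × 10⁻⁴)(-0.1)+(7.1 × 10⁻⁴)(+0.17) = 1.5 × 10⁻⁴ → stable
  150–241 m: −αΔT+βΔS = −(2.6 × 10⁻⁴)(-10.8)+(7.1 × 10⁻⁴)(+0.00) = 2.8 × 10⁻³ → stable
  241–250 m: −αΔT+βΔS = −(2.6 × 10⁻⁴)(+0.9)+(7.1 × 10⁻⁴)(+1.05) = 5.1 × 10⁻⁴ → stable
The 76–103 m interval has Δρ < 0: lighter water underlies denser water.

76–103 m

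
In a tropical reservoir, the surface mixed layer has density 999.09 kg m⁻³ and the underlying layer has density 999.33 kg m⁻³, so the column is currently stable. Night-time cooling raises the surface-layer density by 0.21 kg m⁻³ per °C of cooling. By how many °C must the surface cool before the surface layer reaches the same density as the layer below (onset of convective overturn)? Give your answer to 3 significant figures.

1.14 °C

Density deficit of the surface layer: 999.33 − 999.09 = 0.24 kg m⁻³.
Required change = 0.24 / 0.21 = 1.14 °C.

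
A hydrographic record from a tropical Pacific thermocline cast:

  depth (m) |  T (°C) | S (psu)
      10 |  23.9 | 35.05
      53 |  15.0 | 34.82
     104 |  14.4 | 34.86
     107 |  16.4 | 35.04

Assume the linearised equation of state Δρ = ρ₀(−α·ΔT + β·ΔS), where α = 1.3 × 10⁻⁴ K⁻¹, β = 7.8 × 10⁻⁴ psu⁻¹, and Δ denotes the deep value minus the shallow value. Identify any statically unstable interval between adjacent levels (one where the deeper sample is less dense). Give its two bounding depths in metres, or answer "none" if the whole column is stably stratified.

Evaluate Δρ/ρ₀ = −αΔT + βΔS across each adjacent pair:
  10–53 m: −αΔT+βΔS = −(1.3 × 10⁻⁴)(-8.9)+(7.8 × 10⁻⁴)(-0.23) = 9.8 × 10⁻⁴ → stable
  53–104 m: −αΔT+βΔS = −(1.3 × 10⁻⁴)(-0.6)+(7.8 × 10⁻⁴)(+0.04) = 1.1 × 10⁻⁴ → stable
  104–107 m: −αΔT+βΔS = −(1.3 × 10⁻⁴)(+2.0)+(7.8 × 10⁻⁴)(+0.18) = -1.2 × 10⁻⁴ → UNSTABLE
The 104–107 m interval has Δρ < 0: lighter water underlies denser water.

104–107 m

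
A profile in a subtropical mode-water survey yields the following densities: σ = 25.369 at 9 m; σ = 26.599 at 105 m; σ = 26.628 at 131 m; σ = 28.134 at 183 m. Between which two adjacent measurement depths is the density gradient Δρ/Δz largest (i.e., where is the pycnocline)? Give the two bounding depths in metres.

Compute the density gradient over each adjacent pair:
  9–105 m: Δρ/Δz = 1.230/96 = 0.013 kg m⁻⁴
  105–131 m: Δρ/Δz = 0.029/26 = 1.1 × 10⁻³ kg m⁻⁴
  131–183 m: Δρ/Δz = 1.506/52 = 0.029 kg m⁻⁴
The largest gradient is in the 131–183 m interval — the pycnocline.

131–183 m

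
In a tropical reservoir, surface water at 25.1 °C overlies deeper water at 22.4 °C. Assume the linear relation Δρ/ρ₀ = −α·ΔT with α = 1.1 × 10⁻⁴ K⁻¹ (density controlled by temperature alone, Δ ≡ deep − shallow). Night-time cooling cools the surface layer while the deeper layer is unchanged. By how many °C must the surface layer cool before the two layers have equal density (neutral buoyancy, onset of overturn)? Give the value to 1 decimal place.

With temperature the only control, equal density requires T_surf′ = T_deep.
T_surf′ = 22.4 °C.
Cooling required: 25.1 − 22.4 = 2.7 °C.

2.7 °C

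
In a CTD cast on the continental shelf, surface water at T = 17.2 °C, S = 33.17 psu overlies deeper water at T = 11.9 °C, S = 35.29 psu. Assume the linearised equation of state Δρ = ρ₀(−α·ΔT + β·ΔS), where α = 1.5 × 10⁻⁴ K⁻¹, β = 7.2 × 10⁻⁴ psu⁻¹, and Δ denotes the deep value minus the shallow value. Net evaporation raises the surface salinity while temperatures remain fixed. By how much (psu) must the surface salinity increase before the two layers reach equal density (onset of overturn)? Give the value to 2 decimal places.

3.22 psu

Neutral buoyancy requires −α(T_deep − T_surf) + β(S_deep − S_surf′) = 0.
S_surf′ = S_deep − (α/β)·ΔT = 35.29 − (1.5 × 10⁻⁴/7.2 × 10⁻⁴)·(-5.3) = 36.3942 psu.
Increase required: 36.3942 − 33.17 = 3.2242 psu.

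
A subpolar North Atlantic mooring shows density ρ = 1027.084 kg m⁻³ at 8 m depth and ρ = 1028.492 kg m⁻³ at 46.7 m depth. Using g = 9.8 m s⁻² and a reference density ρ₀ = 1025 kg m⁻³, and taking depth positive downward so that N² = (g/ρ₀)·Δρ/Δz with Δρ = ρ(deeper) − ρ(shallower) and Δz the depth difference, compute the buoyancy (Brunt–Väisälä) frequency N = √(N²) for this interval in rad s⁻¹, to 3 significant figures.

0.0187 rad s⁻¹

Δρ = 1028.492 − 1027.084 = 1.408 kg m⁻³ over Δz = 46.7 − 8 = 38.7 m.
N² = (9.8/1025) × (1.408/38.7) = 3.4785 × 10⁻⁴ s⁻².
N = √(3.4785 × 10⁻⁴) = 0.018651 rad s⁻¹ ≈ 0.0187 rad s⁻¹.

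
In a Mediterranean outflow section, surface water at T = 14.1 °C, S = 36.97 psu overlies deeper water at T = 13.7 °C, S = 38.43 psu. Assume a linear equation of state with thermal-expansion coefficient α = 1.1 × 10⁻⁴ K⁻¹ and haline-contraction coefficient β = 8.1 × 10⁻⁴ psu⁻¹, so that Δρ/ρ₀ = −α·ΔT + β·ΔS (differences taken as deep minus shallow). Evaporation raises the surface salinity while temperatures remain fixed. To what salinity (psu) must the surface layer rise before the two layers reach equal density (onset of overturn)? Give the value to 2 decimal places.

Neutral buoyancy requires −α(T_deep − T_surf) + β(S_deep − S_surf′) = 0.
S_surf′ = S_deep − (α/β)·ΔT = 38.43 − (1.1 × 10⁻⁴/8.1 × 10⁻⁴)·(-0.4) = 38.4843 psu.
Increase required: 38.4843 − 36.97 = 1.5143 psu.

38.48 psu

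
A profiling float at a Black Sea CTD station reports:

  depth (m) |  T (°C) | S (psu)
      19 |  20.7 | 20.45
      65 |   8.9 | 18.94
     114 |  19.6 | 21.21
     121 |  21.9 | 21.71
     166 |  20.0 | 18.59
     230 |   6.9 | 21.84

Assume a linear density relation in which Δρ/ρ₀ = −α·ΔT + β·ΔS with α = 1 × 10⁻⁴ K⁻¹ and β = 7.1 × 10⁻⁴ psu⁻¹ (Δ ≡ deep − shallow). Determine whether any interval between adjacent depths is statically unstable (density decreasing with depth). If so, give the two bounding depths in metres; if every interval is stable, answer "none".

121–166 m

Evaluate Δρ/ρ₀ = −αΔT + βΔS across each adjacent pair:
  19–65 m: −αΔT+βΔS = −(1 × 10⁻⁴)(-11.8)+(7.1 × 10⁻⁴)(-1.51) = 1.1 × 10⁻⁴ → stable
  65–114 m: −αΔT+βΔS = −(1 × 10⁻⁴)(+10.7)+(7.1 × 10⁻⁴)(+2.27) = 5.4 × 10⁻⁴ → stable
  114–121 m: −αΔT+βΔS = −(1 × 10⁻⁴)(+2.3)+(7.1 × 10⁻⁴)(+0.50) = 1.3 × 10⁻⁴ → stable
  121–166 m: −αΔT+βΔS = −(1 × 10⁻⁴)(-1.9)+(7.1 × 10⁻⁴)(-3.12) = -2.0 × 10⁻³ → UNSTABLE
  166–230 m: −αΔT+βΔS = −(1 × 10⁻⁴)(-13.1)+(7.1 × 10⁻⁴)(+3.25) = 3.6 × 10⁻³ → stable
The 121–166 m interval has Δρ < 0: lighter water underlies denser water.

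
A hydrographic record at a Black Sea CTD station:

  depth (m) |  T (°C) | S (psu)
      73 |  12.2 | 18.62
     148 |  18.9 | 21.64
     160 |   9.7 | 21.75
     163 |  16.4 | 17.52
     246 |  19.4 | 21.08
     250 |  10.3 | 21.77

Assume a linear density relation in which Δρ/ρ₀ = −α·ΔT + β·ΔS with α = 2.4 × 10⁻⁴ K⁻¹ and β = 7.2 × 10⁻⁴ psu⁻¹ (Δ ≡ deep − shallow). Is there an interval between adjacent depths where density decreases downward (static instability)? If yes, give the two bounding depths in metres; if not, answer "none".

160–163 m

Evaluate Δρ/ρ₀ = −αΔT + βΔS across each adjacent pair:
  73–148 m: −αΔT+βΔS = −(2.4 × 10⁻⁴)(+6.7)+(7.2 × 10⁻⁴)(+3.02) = 5.7 × 10⁻⁴ → stable
  148–160 m: −αΔT+βΔS = −(2.4 × 10⁻⁴)(-9.2)+(7.2 × 10⁻⁴)(+0.11) = 2.3 × 10⁻³ → stable
  160–163 m: −αΔT+βΔS = −(2.4 × 10⁻⁴)(+6.7)+(7.2 × 10⁻⁴)(-4.23) = -4.7 × 10⁻³ → UNSTABLE
  163–246 m: −αΔT+βΔS = −(2.4 × 10⁻⁴)(+3.0)+(7.2 × 10⁻⁴)(+3.56) = 1.8 × 10⁻³ → stable
  246–250 m: −αΔT+βΔS = −(2.4 × 10⁻⁴)(-9.1)+(7.2 × 10⁻⁴)(+0.69) = 2.7 × 10⁻³ → stable
The 160–163 m interval has Δρ < 0: lighter water underlies denser water.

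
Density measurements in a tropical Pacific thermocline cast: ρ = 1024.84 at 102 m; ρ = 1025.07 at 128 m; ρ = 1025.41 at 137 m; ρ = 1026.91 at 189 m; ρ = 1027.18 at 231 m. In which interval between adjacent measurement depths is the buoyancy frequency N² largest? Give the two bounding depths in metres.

Compute the density gradient over each adjacent pair:
  102–128 m: Δρ/Δz = 0.23/26 = 8.8 × 10⁻³ kg m⁻⁴
  128–137 m: Δρ/Δz = 0.34/9 = 0.038 kg m⁻⁴
  137–189 m: Δρ/Δz = 1.50/52 = 0.029 kg m⁻⁴
  189–231 m: Δρ/Δz = 0.27/42 = 6.4 × 10⁻³ kg m⁻⁴
The largest gradient is in the 128–137 m interval — the pycnocline.

128–137 m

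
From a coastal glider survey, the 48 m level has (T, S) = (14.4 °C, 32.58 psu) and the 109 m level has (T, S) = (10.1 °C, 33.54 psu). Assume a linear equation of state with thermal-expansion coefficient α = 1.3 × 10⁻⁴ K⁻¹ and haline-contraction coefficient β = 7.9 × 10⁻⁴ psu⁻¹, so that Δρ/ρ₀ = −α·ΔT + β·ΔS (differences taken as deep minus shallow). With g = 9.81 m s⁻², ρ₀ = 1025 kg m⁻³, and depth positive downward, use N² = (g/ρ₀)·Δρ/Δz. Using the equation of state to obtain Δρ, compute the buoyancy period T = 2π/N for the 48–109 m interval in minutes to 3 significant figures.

ΔT = -4.3 K, ΔS = +0.96 psu (deep − shallow).
Δρ/ρ₀ = −αΔT + βΔS = 5.59 × 10⁻⁴ + 7.584 × 10⁻⁴ = 1.3174 × 10⁻³, so Δρ ≈ 1.350 kg m⁻³.
N² = (g/ρ₀)·Δρ/Δz = g·(Δρ/ρ₀)/Δz = 9.81 × 1.3174 × 10⁻³ / 61 = 2.1186 × 10⁻⁴ s⁻².
N = √(2.1186 × 10⁻⁴) = 0.014555 rad s⁻¹ → T = 2π/N = 431.69 s = 7.1948 min ≈ 7.19 min.

7.19 min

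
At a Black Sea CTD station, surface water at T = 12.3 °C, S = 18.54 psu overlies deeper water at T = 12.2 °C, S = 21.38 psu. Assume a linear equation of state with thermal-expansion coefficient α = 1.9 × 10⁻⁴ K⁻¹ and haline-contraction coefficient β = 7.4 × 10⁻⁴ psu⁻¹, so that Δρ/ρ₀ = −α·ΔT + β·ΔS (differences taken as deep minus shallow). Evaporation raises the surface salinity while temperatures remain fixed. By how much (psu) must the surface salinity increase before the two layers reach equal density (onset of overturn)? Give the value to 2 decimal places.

Neutral buoyancy requires −α(T_deep − T_surf) + β(S_deep − S_surf′) = 0.
S_surf′ = S_deep − (α/β)·ΔT = 21.38 − (1.9 × 10⁻⁴/7.4 × 10⁻⁴)·(-0.1) = 21.4057 psu.
Increase required: 21.4057 − 18.54 = 2.8657 psu.

2.87 psu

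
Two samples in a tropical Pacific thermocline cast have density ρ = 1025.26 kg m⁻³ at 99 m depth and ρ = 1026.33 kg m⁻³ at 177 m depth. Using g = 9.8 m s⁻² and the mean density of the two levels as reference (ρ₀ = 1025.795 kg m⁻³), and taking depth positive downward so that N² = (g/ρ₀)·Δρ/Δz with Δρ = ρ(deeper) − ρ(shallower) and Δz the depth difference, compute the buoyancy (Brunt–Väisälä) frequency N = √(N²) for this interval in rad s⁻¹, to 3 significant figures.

0.0114 rad s⁻¹

Δρ = 1026.33 − 1025.26 = 1.07 kg m⁻³ over Δz = 177 − 99 = 78 m.
N² = (9.8/1025.795) × (1.07/78) = 1.3106 × 10⁻⁴ s⁻².
N = √(1.3106 × 10⁻⁴) = 0.011448 rad s⁻¹ ≈ 0.0114 rad s⁻¹.
Since Δρ > 0 the layer is stably stratified.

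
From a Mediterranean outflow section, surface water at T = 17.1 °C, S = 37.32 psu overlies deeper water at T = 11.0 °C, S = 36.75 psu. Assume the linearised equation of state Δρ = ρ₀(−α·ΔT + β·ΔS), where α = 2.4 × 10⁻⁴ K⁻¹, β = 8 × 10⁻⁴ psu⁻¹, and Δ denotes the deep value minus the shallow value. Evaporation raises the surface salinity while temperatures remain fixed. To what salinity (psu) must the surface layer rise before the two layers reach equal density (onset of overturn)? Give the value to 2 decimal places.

Neutral buoyancy requires −α(T_deep − T_surf) + β(S_deep − S_surf′) = 0.
S_surf′ = S_deep − (α/β)·ΔT = 36.75 − (2.4 × 10⁻⁴/8 × 10⁻⁴)·(-6.1) = 38.5800 psu.
Increase required: 38.5800 − 37.32 = 1.2600 psu.

38.58 psu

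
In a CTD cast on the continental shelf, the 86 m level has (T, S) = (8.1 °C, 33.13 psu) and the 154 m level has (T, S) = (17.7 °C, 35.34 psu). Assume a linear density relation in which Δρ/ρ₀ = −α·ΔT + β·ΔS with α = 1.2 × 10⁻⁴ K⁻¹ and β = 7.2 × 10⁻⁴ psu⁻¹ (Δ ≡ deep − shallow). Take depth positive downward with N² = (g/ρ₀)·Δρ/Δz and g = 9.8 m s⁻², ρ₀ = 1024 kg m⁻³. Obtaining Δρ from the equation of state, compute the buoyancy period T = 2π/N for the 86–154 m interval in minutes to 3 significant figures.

13.2 min

ΔT = +9.6 K, ΔS = +2.21 psu (deep − shallow).
Δρ/ρ₀ = −αΔT + βΔS = -1.152 × 10⁻³ + 1.5912 × 10⁻³ = 4.392 × 10⁻⁴, so Δρ ≈ 0.4497 kg m⁻³.
N² = (g/ρ₀)·Δρ/Δz = g·(Δρ/ρ₀)/Δz = 9.8 × 4.392 × 10⁻⁴ / 68 = 6.3296 × 10⁻⁵ s⁻².
N = √(6.3296 × 10⁻⁵) = 7.9559 × 10⁻³ rad s⁻¹ → T = 2π/N = 789.75 s = 13.162 min ≈ 13.2 min.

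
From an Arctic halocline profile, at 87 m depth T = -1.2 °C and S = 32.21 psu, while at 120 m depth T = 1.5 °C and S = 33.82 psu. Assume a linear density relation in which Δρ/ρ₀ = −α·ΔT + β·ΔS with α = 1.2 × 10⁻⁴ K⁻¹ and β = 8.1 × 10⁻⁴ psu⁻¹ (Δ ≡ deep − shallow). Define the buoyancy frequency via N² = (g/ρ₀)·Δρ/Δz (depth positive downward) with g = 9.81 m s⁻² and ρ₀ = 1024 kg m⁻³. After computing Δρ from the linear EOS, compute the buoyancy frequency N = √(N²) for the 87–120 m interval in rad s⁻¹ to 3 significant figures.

0.0171 rad s⁻¹

ΔT = +2.7 K, ΔS = +1.61 psu (deep − shallow).
Δρ/ρ₀ = −αΔT + βΔS = -3.24 × 10⁻⁴ + 1.3041 × 10⁻³ = 9.801 × 10⁻⁴, so Δρ ≈ 1.004 kg m⁻³.
N² = (g/ρ₀)·Δρ/Δz = g·(Δρ/ρ₀)/Δz = 9.81 × 9.801 × 10⁻⁴ / 33 = 2.9136 × 10⁻⁴ s⁻².
N = √(2.9136 × 10⁻⁴) = 0.017069 rad s⁻¹ ≈ 0.0171 rad s⁻¹.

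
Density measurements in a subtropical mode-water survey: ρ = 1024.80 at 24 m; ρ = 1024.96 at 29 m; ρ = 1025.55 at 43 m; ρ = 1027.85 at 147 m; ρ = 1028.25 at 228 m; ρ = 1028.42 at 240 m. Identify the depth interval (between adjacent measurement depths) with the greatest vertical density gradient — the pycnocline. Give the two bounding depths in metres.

Compute the density gradient over each adjacent pair:
  24–29 m: Δρ/Δz = 0.16/5 = 0.032 kg m⁻⁴
  29–43 m: Δρ/Δz = 0.59/14 = 0.042 kg m⁻⁴
  43–147 m: Δρ/Δz = 2.30/104 = 0.022 kg m⁻⁴
  147–228 m: Δρ/Δz = 0.40/81 = 4.9 × 10⁻³ kg m⁻⁴
  228–240 m: Δρ/Δz = 0.17/12 = 0.014 kg m⁻⁴
The largest gradient is in the 29–43 m interval — the pycnocline.

29–43 m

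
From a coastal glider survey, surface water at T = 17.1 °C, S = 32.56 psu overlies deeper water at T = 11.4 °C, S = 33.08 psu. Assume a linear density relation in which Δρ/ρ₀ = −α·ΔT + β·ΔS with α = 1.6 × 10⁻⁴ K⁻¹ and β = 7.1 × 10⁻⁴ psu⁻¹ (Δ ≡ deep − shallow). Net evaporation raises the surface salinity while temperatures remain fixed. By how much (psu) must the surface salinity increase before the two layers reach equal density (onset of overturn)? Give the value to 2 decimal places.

Neutral buoyancy requires −α(T_deep − T_surf) + β(S_deep − S_surf′) = 0.
S_surf′ = S_deep − (α/β)·ΔT = 33.08 − (1.6 × 10⁻⁴/7.1 × 10⁻⁴)·(-5.7) = 34.3645 psu.
Increase required: 34.3645 − 32.56 = 1.8045 psu.

1.80 psu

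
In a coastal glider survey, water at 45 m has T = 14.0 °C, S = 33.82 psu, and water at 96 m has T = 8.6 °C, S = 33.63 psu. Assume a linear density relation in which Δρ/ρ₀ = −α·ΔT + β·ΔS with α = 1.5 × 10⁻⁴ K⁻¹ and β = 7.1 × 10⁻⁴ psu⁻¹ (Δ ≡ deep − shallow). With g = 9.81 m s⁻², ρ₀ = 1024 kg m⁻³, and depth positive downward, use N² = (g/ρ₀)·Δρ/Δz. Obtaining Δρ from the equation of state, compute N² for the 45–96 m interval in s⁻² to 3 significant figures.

ΔT = -5.4 K, ΔS = -0.19 psu (deep − shallow).
Δρ/ρ₀ = −αΔT + βΔS = 8.10 × 10⁻⁴ − 1.349 × 10⁻⁴ = 6.751 × 10⁻⁴, so Δρ ≈ 0.6913 kg m⁻³.
N² = (g/ρ₀)·Δρ/Δz = g·(Δρ/ρ₀)/Δz = 9.81 × 6.751 × 10⁻⁴ / 51 = 1.2986 × 10⁻⁴ s⁻² ≈ 1.30 × 10⁻⁴ s⁻².

1.30 × 10⁻⁴ s⁻²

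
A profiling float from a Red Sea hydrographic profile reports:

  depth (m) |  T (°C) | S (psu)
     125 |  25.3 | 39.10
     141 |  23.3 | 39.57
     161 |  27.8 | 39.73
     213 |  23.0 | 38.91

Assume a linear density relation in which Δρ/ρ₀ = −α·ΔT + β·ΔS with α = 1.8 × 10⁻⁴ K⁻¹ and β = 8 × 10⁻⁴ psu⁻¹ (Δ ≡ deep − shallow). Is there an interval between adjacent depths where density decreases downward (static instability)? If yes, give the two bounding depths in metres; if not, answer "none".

141–161 m

Evaluate Δρ/ρ₀ = −αΔT + βΔS across each adjacent pair:
  125–141 m: −αΔT+βΔS = −(1.8 × 10⁻⁴)(-2.0)+(8 × 10⁻⁴)(+0.47) = 7.4 × 10⁻⁴ → stable
  141–161 m: −αΔT+βΔS = −(1.8 × 10⁻⁴)(+4.5)+(8 × 10⁻⁴)(+0.16) = -6.8 × 10⁻⁴ → UNSTABLE
  161–213 m: −αΔT+βΔS = −(1.8 × 10⁻⁴)(-4.8)+(8 × 10⁻⁴)(-0.82) = 2.1 × 10⁻⁴ → stable
The 141–161 m interval has Δρ < 0: lighter water underlies denser water.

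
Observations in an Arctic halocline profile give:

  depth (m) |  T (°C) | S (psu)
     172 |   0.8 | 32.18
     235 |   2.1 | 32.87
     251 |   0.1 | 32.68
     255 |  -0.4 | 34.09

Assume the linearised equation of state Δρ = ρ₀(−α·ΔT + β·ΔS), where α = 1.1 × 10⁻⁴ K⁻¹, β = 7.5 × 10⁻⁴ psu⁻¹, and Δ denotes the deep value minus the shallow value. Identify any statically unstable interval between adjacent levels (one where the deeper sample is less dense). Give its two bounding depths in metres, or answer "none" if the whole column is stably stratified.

none

Evaluate Δρ/ρ₀ = −αΔT + βΔS across each adjacent pair:
  172–235 m: −αΔT+βΔS = −(1.1 × 10⁻⁴)(+1.3)+(7.5 × 10⁻⁴)(+0.69) = 3.7 × 10⁻⁴ → stable
  235–251 m: −αΔT+βΔS = −(1.1 × 10⁻⁴)(-2.0)+(7.5 × 10⁻⁴)(-0.19) = 7.8 × 10⁻⁵ → stable
  251–255 m: −αΔT+βΔS = −(1.1 × 10⁻⁴)(-0.5)+(7.5 × 10⁻⁴)(+1.41) = 1.1 × 10⁻³ → stable
Every interval has Δρ > 0: the column is stably stratified throughout.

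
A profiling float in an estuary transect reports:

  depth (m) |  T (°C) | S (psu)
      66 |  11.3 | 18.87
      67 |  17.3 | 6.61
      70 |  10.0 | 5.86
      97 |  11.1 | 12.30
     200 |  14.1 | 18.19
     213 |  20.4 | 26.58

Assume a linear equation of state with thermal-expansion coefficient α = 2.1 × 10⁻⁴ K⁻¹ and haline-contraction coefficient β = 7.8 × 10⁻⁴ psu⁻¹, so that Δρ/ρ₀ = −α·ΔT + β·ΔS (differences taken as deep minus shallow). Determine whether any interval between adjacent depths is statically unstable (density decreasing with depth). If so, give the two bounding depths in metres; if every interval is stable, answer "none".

Evaluate Δρ/ρ₀ = −αΔT + βΔS across each adjacent pair:
  66–67 m: −αΔT+βΔS = −(2.1 × 10⁻⁴)(+6.0)+(7.8 × 10⁻⁴)(-12.26) = -0.011 → UNSTABLE
  67–70 m: −αΔT+βΔS = −(2.1 × 10⁻⁴)(-7.3)+(7.8 × 10⁻⁴)(-0.75) = 9.5 × 10⁻⁴ → stable
  70–97 m: −αΔT+βΔS = −(2.1 × 10⁻⁴)(+1.1)+(7.8 × 10⁻⁴)(+6.44) = 4.8 × 10⁻³ → stable
  97–200 m: −αΔT+βΔS = −(2.1 × 10⁻⁴)(+3.0)+(7.8 × 10⁻⁴)(+5.89) = 4.0 × 10⁻³ → stable
  200–213 m: −αΔT+βΔS = −(2.1 × 10⁻⁴)(+6.3)+(7.8 × 10⁻⁴)(+8.39) = 5.2 × 10⁻³ → stable
The 66–67 m interval has Δρ < 0: lighter water underlies denser water.

66–67 m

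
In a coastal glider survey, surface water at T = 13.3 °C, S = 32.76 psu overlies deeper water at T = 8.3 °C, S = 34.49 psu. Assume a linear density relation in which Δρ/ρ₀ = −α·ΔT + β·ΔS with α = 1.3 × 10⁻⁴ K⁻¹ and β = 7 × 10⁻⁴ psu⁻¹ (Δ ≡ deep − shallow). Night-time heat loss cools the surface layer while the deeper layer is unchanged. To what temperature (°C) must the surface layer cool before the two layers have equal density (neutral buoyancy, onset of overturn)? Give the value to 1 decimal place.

Neutral buoyancy requires Δρ = 0, i.e. −α(T_deep − T_surf′) + β(S_deep − S_surf) = 0.
T_surf′ = T_deep − (β/α)·ΔS = 8.3 − (7 × 10⁻⁴/1.3 × 10⁻⁴)·(+1.73) = -1.015 °C.
Cooling required: 13.3 − (-1.015) = 14.315 °C.

-1.0 °C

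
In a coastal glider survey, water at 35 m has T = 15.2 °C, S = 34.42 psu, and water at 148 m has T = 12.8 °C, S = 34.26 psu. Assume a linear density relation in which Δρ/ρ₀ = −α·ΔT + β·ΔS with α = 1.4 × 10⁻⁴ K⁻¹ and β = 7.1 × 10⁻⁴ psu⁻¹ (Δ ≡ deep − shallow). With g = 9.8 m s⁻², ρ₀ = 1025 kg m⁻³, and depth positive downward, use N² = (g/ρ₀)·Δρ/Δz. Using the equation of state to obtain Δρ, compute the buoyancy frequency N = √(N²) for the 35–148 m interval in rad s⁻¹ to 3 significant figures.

4.39 × 10⁻³ rad s⁻¹

ΔT = -2.4 K, ΔS = -0.16 psu (deep − shallow).
Δρ/ρ₀ = −αΔT + βΔS = 3.36 × 10⁻⁴ − 1.136 × 10⁻⁴ = 2.224 × 10⁻⁴, so Δρ ≈ 0.2280 kg m⁻³.
N² = (g/ρ₀)·Δρ/Δz = g·(Δρ/ρ₀)/Δz = 9.8 × 2.224 × 10⁻⁴ / 113 = 1.9288 × 10⁻⁵ s⁻².
N = √(1.9288 × 10⁻⁵) = 4.3918 × 10⁻³ rad s⁻¹ ≈ 4.39 × 10⁻³ rad s⁻¹.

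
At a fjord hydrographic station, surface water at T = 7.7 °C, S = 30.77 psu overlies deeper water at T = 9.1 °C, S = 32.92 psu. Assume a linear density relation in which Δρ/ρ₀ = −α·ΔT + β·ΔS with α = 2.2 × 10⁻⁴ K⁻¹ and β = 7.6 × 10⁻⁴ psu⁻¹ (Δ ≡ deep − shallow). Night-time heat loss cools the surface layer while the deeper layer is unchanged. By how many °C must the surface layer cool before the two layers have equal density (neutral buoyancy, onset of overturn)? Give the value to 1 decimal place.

Neutral buoyancy requires Δρ = 0, i.e. −α(T_deep − T_surf′) + β(S_deep − S_surf) = 0.
T_surf′ = T_deep − (β/α)·ΔS = 9.1 − (7.6 × 10⁻⁴/2.2 × 10⁻⁴)·(+2.15) = 1.673 °C.
Cooling required: 7.7 − (1.673) = 6.027 °C.

6.0 °C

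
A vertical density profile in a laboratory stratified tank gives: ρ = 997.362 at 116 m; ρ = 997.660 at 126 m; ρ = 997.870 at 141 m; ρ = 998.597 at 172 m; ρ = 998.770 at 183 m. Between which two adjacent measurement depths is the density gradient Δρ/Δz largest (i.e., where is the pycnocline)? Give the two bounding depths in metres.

116–126 m

Compute the density gradient over each adjacent pair:
  116–126 m: Δρ/Δz = 0.298/10 = 0.030 kg m⁻⁴
  126–141 m: Δρ/Δz = 0.210/15 = 0.014 kg m⁻⁴
  141–172 m: Δρ/Δz = 0.727/31 = 0.023 kg m⁻⁴
  172–183 m: Δρ/Δz = 0.173/11 = 0.016 kg m⁻⁴
The largest gradient is in the 116–126 m interval — the pycnocline.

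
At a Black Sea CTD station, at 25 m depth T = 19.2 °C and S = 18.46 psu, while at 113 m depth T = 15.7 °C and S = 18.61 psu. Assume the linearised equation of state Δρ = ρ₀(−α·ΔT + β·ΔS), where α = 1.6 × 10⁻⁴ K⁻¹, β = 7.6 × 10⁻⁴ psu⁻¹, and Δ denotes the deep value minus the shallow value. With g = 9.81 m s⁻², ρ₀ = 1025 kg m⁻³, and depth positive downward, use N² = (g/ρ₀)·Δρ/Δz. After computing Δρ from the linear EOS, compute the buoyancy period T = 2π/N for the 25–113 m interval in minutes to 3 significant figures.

ΔT = -3.5 K, ΔS = +0.15 psu (deep − shallow).
Δρ/ρ₀ = −αΔT + βΔS = 5.60 × 10⁻⁴ + 1.14 × 10⁻⁴ = 6.74 × 10⁻⁴, so Δρ ≈ 0.6909 kg m⁻³.
N² = (g/ρ₀)·Δρ/Δz = g·(Δρ/ρ₀)/Δz = 9.81 × 6.74 × 10⁻⁴ / 88 = 7.5136 × 10⁻⁵ s⁻².
N = √(7.5136 × 10⁻⁵) = 8.6681 × 10⁻³ rad s⁻¹ → T = 2π/N = 724.86 s = 12.081 min ≈ 12.1 min.

12.1 min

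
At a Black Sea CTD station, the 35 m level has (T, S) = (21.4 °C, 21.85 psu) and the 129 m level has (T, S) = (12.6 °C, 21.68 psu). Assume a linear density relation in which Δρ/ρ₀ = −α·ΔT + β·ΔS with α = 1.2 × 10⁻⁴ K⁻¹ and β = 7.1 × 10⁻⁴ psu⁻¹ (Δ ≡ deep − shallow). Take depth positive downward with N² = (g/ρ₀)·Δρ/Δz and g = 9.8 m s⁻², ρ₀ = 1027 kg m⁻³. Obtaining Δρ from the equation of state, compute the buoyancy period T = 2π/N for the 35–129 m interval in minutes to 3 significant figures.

10.6 min

ΔT = -8.8 K, ΔS = -0.17 psu (deep − shallow).
Δρ/ρ₀ = −αΔT + βΔS = 1.056 × 10⁻³ − 1.207 × 10⁻⁴ = 9.353 × 10⁻⁴, so Δρ ≈ 0.9606 kg m⁻³.
N² = (g/ρ₀)·Δρ/Δz = g·(Δρ/ρ₀)/Δz = 9.8 × 9.353 × 10⁻⁴ / 94 = 9.7510 × 10⁻⁵ s⁻².
N = √(9.7510 × 10⁻⁵) = 9.8747 × 10⁻³ rad s⁻¹ → T = 2π/N = 636.29 s = 10.605 min ≈ 10.6 min.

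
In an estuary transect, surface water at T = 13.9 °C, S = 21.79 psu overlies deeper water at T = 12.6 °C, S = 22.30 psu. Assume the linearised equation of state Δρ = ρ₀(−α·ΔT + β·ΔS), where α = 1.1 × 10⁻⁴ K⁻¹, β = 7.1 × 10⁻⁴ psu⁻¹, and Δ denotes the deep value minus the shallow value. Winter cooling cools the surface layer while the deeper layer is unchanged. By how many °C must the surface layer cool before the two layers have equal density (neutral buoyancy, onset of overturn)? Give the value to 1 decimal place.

4.6 °C

Neutral buoyancy requires Δρ = 0, i.e. −α(T_deep − T_surf′) + β(S_deep − S_surf) = 0.
T_surf′ = T_deep − (β/α)·ΔS = 12.6 − (7.1 × 10⁻⁴/1.1 × 10⁻⁴)·(+0.51) = 9.308 °C.
Cooling required: 13.9 − (9.308) = 4.592 °C.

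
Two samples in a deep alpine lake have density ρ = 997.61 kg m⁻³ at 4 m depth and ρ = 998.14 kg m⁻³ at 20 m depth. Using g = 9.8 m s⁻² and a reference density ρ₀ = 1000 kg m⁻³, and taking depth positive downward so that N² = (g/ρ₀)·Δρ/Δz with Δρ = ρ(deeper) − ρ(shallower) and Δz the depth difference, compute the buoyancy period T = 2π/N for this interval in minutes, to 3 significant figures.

5.81 min

Δρ = 998.14 − 997.61 = 0.53 kg m⁻³ over Δz = 20 − 4 = 16 m.
N² = (9.8/1000) × (0.53/16) = 3.2463 × 10⁻⁴ s⁻².
N = √(3.2463 × 10⁻⁴) = 0.018017 rad s⁻¹, so T = 2π/N = 348.74 s = 5.8123 min ≈ 5.81 min.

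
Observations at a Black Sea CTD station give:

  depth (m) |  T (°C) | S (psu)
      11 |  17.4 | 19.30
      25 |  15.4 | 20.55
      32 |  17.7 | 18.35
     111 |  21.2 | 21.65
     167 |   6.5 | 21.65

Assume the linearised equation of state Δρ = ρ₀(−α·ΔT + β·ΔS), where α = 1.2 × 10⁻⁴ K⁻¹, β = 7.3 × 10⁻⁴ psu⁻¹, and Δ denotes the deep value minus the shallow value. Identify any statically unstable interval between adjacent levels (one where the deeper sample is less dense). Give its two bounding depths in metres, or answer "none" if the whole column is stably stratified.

25–32 m

Evaluate Δρ/ρ₀ = −αΔT + βΔS across each adjacent pair:
  11–25 m: −αΔT+βΔS = −(1.2 × 10⁻⁴)(-2.0)+(7.3 × 10⁻⁴)(+1.25) = 1.2 × 10⁻³ → stable
  25–32 m: −αΔT+βΔS = −(1.2 × 10⁻⁴)(+2.3)+(7.3 × 10⁻⁴)(-2.20) = -1.9 × 10⁻³ → UNSTABLE
  32–111 m: −αΔT+βΔS = −(1.2 × 10⁻⁴)(+3.5)+(7.3 × 10⁻⁴)(+3.30) = 2.0 × 10⁻³ → stable
  111–167 m: −αΔT+βΔS = −(1.2 × 10⁻⁴)(-14.7)+(7.3 × 10⁻⁴)(+0.00) = 1.8 × 10⁻³ → stable
The 25–32 m interval has Δρ < 0: lighter water underlies denser water.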